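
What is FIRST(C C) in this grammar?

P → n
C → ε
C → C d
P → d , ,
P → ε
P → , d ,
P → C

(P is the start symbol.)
{ 'd', ε }

FIRST sets of the non-terminals involved (from the grammar, by fixed-point iteration):
  FIRST(C) = { 'd', ε }

To compute FIRST(C C), process the symbols left to right:
Symbol C is a non-terminal. Add FIRST(C) \ {ε} = { 'd' }
C is nullable (ε ∈ FIRST(C)), continue to the next symbol.
Symbol C is a non-terminal. Add FIRST(C) \ {ε} = { 'd' }
C is nullable (ε ∈ FIRST(C)), continue to the next symbol.
All symbols are nullable, so ε is in the result.
FIRST(C C) = { 'd', ε }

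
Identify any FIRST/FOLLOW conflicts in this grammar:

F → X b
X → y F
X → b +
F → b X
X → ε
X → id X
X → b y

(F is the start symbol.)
Yes. X → b '+' with FOLLOW(X) on { 'b' }; X → b y with FOLLOW(X) on { 'b' }

A FIRST/FOLLOW conflict occurs when a non-terminal N has a nullable alternative N → β (β ⇒* ε) and another alternative N → α with FIRST(α) ∩ FOLLOW(N) ≠ ∅: on such a lookahead the parser cannot decide between expanding α and letting N vanish via β.

Nullable non-terminals: X.

X: nullable alternative(s) X → ε; FOLLOW(X) = { $, 'b' }
  X → y F: FIRST \ {ε} = { 'y' } — disjoint from FOLLOW(X)
  X → b +: FIRST \ {ε} = { 'b' } — overlaps FOLLOW(X) on { 'b' }: CONFLICT
  X → ε: FIRST \ {ε} = { } — this is the only nullable alternative, skip
  X → id X: FIRST \ {ε} = { 'id' } — disjoint from FOLLOW(X)
  X → b y: FIRST \ {ε} = { 'b' } — overlaps FOLLOW(X) on { 'b' }: CONFLICT

F has no nullable alternative, so no FIRST/FOLLOW check is needed there.

So the grammar has 2 FIRST/FOLLOW conflicts (marked CONFLICT above).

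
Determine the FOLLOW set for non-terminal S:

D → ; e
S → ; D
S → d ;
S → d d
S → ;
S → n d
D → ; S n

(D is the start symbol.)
To compute FOLLOW(S), find every occurrence of S on a right-hand side N → α S β: add FIRST(β) \ {ε}, and if β is empty or nullable also add FOLLOW(N). Iterate to a fixed point.

In D → ; S n: S is followed by n, add FIRST(n) \ {ε} = { 'n' }

Taking the union: FOLLOW(S) = { 'n' }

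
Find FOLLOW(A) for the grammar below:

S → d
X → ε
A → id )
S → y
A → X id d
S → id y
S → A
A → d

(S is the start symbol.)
{ $ }

To compute FOLLOW(A), find every occurrence of A on a right-hand side N → α A β: add FIRST(β) \ {ε}, and if β is empty or nullable also add FOLLOW(N). Iterate to a fixed point.

In S → A: A is at the end, add FOLLOW(S)

The FOLLOW sets referred to above (computed the same way, to a fixed point):
  FOLLOW(S) = { $ }

Taking the union: FOLLOW(A) = { $ }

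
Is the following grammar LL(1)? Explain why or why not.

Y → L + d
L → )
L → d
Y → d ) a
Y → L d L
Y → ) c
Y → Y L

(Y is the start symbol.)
A grammar is LL(1) if for each non-terminal N with multiple productions, the predict sets of those productions are pairwise disjoint, where PREDICT(N → α) = (FIRST(α) \ {ε}) ∪ (FOLLOW(N) if α ⇒* ε).

Relevant sets:
  FIRST(L) = { ')', 'd' }
  FIRST(Y) = { ')', 'd' }

For Y:
  PREDICT(Y → L '+' d) = { ')', 'd' }
  PREDICT(Y → d ')' a) = { 'd' }
  PREDICT(Y → L d L) = { ')', 'd' }
  PREDICT(Y → ')' c) = { ')' }
  PREDICT(Y → Y L) = { ')', 'd' }
For L:
  PREDICT(L → ')') = { ')' }
  PREDICT(L → d) = { 'd' }

Conflict found: Predict set conflict for Y: { 'd' }
The grammar is NOT LL(1).

Answer: No. Predict set conflict for Y: { 'd' }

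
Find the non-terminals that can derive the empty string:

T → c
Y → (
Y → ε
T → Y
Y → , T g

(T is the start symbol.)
A non-terminal is nullable if it can derive ε (the empty string): either it has an ε-production, or it has a production whose right-hand side consists entirely of nullable non-terminals.

ε-productions: Y → ε
So Y is immediately nullable.
T → Y: every symbol on the right is nullable, so T is nullable too.
Every non-terminal is now nullable.
Nullable = { 'T', 'Y' }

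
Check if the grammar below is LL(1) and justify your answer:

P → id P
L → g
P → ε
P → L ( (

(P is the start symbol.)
A grammar is LL(1) if for each non-terminal N with multiple productions, the predict sets of those productions are pairwise disjoint, where PREDICT(N → α) = (FIRST(α) \ {ε}) ∪ (FOLLOW(N) if α ⇒* ε).

Relevant sets:
  FIRST(L) = { 'g' }
  FOLLOW(P) = { $ }

For P:
  PREDICT(P → id P) = { 'id' }
  PREDICT(P → ε) = { $ }
  PREDICT(P → L '(' '(') = { 'g' }
L has a single production, so nothing to check there.

All predict sets are disjoint. The grammar IS LL(1).

Answer: Yes, the grammar is LL(1).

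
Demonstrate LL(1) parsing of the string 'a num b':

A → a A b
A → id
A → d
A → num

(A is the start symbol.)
Stack is shown with the top on the left.

Stack    Input      Action
--------------------------
A $      a num b $  output A → a A b
a A b $  a num b $  match 'a'
A b $    num b $    output A → num
num b $  num b $    match 'num'
b $      b $        match 'b'
$        $          accept

The string is accepted.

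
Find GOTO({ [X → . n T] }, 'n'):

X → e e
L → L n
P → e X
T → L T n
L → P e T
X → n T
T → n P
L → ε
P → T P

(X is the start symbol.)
{ [L → . L n], [L → . P e T], [L → .], [P → . T P], [P → . e X], [T → . L T n], [T → . n P], [X → n . T] }

GOTO(I, 'n') = CLOSURE({ [A → αX.β] : [A → α.Xβ] ∈ I, X = 'n' })

Items with dot before 'n', with the dot advanced:
  [X → . n T] → [X → n . T]
Closure of the advanced items:
  [X → n . T] has the dot before T: add [T → . L T n], [T → . n P]
  [T → . L T n] has the dot before L: add [L → . L n], [L → . P e T], [L → .]
  [L → . P e T] has the dot before P: add [P → . e X], [P → . T P]

GOTO = { [L → . L n], [L → . P e T], [L → .], [P → . T P], [P → . e X], [T → . L T n], [T → . n P], [X → n . T] }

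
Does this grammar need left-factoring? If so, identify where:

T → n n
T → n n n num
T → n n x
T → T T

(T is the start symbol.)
Left-factoring is needed when two productions for the same non-terminal
share a common prefix on the right-hand side.

Productions for T:
  T → n n
  T → n n n num
  T → n n x
  T → T T

Found common prefix 'n n' in productions for T

Answer: Yes, T has productions with common prefix 'n n'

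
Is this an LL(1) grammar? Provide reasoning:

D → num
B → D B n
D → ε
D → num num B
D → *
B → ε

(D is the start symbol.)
No. Predict set conflict for D: { 'num' }

A grammar is LL(1) if for each non-terminal N with multiple productions, the predict sets of those productions are pairwise disjoint, where PREDICT(N → α) = (FIRST(α) \ {ε}) ∪ (FOLLOW(N) if α ⇒* ε).

Relevant sets:
  FIRST(D) = { '*', 'num', ε }
  FIRST(B) = { '*', 'n', 'num', ε }
  FOLLOW(D) = { $, '*', 'n', 'num' }
  FOLLOW(B) = { $, '*', 'n', 'num' }

For D:
  PREDICT(D → num) = { 'num' }
  PREDICT(D → ε) = { $, '*', 'n', 'num' }
  PREDICT(D → num num B) = { 'num' }
  PREDICT(D → '*') = { '*' }
For B:
  PREDICT(B → D B n) = { '*', 'n', 'num' }
  PREDICT(B → ε) = { $, '*', 'n', 'num' }

Conflict found: Predict set conflict for D: { 'num' }
The grammar is NOT LL(1).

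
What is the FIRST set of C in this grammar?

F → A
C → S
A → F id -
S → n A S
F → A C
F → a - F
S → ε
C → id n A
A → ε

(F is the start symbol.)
{ 'id', 'n', ε }

FIRST sets of the other non-terminals involved (by the same procedure, iterated to a fixed point):
  FIRST(S) = { 'n', ε }

From C → S:
  - S is a non-terminal: add FIRST(S) \ {ε} = { 'n' }
    S is nullable and nothing follows, so the whole right-hand side can vanish: ε ∈ FIRST(C)
From C → id n A:
  - id is a terminal: add 'id' and stop

Collecting: FIRST(C) = { 'id', 'n', ε }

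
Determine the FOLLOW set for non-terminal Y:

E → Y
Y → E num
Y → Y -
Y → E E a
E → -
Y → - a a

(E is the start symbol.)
To compute FOLLOW(Y), find every occurrence of Y on a right-hand side N → α Y β: add FIRST(β) \ {ε}, and if β is empty or nullable also add FOLLOW(N). Iterate to a fixed point.

In E → Y: Y is at the end, add FOLLOW(E)
In Y → Y -: Y is followed by '-', add FIRST('-') \ {ε} = { '-' }

The FOLLOW sets referred to above (computed the same way, to a fixed point):
  FOLLOW(E) = { $, '-', 'a', 'num' }

Taking the union: FOLLOW(Y) = { $, '-', 'a', 'num' }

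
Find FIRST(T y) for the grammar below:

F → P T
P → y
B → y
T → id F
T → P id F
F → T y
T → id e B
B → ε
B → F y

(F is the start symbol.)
{ 'id', 'y' }

FIRST sets of the non-terminals involved (from the grammar, by fixed-point iteration):
  FIRST(T) = { 'id', 'y' }

To compute FIRST(T y), process the symbols left to right:
Symbol T is a non-terminal. Add FIRST(T) \ {ε} = { 'id', 'y' }
T is not nullable (ε ∉ FIRST(T)), so stop here.
FIRST(T y) = { 'id', 'y' }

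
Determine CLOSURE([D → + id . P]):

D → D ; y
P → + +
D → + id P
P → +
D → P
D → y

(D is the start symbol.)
To compute CLOSURE, for each item [A → α.Bβ] where B is a non-terminal, add [B → .γ] for all productions B → γ; repeat for the newly added items until nothing changes.

Start with: [D → + id . P]
  [D → + id . P] has the dot before P: add [P → . + +], [P → . +]
No further items can be added.

CLOSURE = { [D → + id . P], [P → . + +], [P → . +] }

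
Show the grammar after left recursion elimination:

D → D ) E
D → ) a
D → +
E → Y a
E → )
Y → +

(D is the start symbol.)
D → ) a D'
D → + D'
D' → ) E D'
D' → ε
E → Y a
E → )
Y → +

D is directly left-recursive. The standard transformation for
  A → A α₁ | ... | A α_m | β₁ | ... | β_n
is
  A  → β₁ A' | ... | β_n A'
  A' → α₁ A' | ... | α_m A' | ε

D → ) a becomes D → ) a D'
D → + becomes D → + D'
D → D ) E becomes D' → ) E D'
Add D' → ε

Productions for other non-terminals are unchanged:
  E → Y a
  E → )
  Y → +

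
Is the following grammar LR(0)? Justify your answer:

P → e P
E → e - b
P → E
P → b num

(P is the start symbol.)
Augment with P' → P and build the canonical LR(0) collection (I0 = CLOSURE({[P' → . P]}), then GOTO on every symbol after a dot until no new states appear). It has 9 states:
  I0: { [E → . e - b], [P → . E], [P → . b num], [P → . e P], [P' → . P] }  — shift
  I1: { [P → E .] }  — reduce
  I2: { [P' → P .] }  — accept
  I3: { [P → b . num] }  — shift
  I4: { [E → . e - b], [E → e . - b], [P → . E], [P → . b num], [P → . e P], [P → e . P] }  — shift
  I5: { [E → e - . b] }  — shift
  I6: { [P → e P .] }  — reduce
  I7: { [E → e - b .] }  — reduce
  I8: { [P → b num .] }  — reduce

Every state is either a pure shift/goto state or contains exactly one complete item and nothing to shift — no conflicts. The grammar is LR(0).

Answer: Yes, the grammar is LR(0)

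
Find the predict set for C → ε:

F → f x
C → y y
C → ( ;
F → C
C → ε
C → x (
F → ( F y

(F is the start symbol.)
{ $, 'y' }

PREDICT(C → ε) = (FIRST(RHS) \ {ε}) ∪ (FOLLOW(C) if ε ∈ FIRST(RHS), i.e. RHS ⇒* ε)
The right-hand side is ε (FIRST(ε) = { ε }), so the predict set is FOLLOW(C) = { $, 'y' }
PREDICT(C → ε) = { $, 'y' }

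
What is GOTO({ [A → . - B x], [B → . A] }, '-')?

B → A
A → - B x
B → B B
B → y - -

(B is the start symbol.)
GOTO(I, '-') = CLOSURE({ [A → αX.β] : [A → α.Xβ] ∈ I, X = '-' })

Items with dot before '-', with the dot advanced:
  [A → . - B x] → [A → - . B x]
Closure of the advanced items:
  [A → - . B x] has the dot before B: add [B → . A], [B → . B B], [B → . y - -]
  [B → . A] has the dot before A: add [A → . - B x]

GOTO = { [A → - . B x], [A → . - B x], [B → . A], [B → . B B], [B → . y - -] }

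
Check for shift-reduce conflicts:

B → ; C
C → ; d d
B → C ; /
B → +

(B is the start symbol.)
Augment with B' → B and build the canonical LR(0) collection (I0 = CLOSURE({[B' → . B]}), then GOTO on every symbol after a dot until no new states appear). It has 11 states:
  I0: { [B → . +], [B → . ; C], [B → . C ; /], [B' → . B], [C → . ; d d] }  — shift
  I1: { [B → + .] }  — reduce
  I2: { [B → ; . C], [C → . ; d d], [C → ; . d d] }  — shift
  I3: { [B' → B .] }  — accept
  I4: { [B → C . ; /] }  — shift
  I5: { [B → C ; . /] }  — shift
  I6: { [B → C ; / .] }  — reduce
  I7: { [C → ; . d d] }  — shift
  I8: { [B → ; C .] }  — reduce
  I9: { [C → ; d . d] }  — shift
  I10: { [C → ; d d .] }  — reduce

No state contains both a complete item and a shift item.

Answer: No shift-reduce conflicts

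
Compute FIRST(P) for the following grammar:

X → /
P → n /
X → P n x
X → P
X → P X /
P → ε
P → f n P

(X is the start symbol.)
To compute FIRST(P), examine every production with P on the left-hand side, reading each right-hand side left to right until a non-nullable symbol is reached.

From P → n /:
  - n is a terminal: add 'n' and stop
From P → ε:
  - ε-production, so ε ∈ FIRST(P)
From P → f n P:
  - f is a terminal: add 'f' and stop

Collecting: FIRST(P) = { 'f', 'n', ε }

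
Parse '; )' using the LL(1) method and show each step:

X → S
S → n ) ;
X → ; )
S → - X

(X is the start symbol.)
Stack is shown with the top on the left.

Stack  Input  Action
--------------------
X $    ; ) $  output X → ; )
; ) $  ; ) $  match ';'
) $    ) $    match ')'
$      $      accept

The string is accepted.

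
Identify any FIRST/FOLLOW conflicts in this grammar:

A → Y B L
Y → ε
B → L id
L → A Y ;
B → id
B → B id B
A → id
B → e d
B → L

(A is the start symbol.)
A FIRST/FOLLOW conflict occurs when a non-terminal N has a nullable alternative N → β (β ⇒* ε) and another alternative N → α with FIRST(α) ∩ FOLLOW(N) ≠ ∅: on such a lookahead the parser cannot decide between expanding α and letting N vanish via β.

Nullable non-terminals: Y.
Y has a nullable alternative but only one production, so nothing to check.

A, B, L have no nullable alternative, so no FIRST/FOLLOW check is needed there.

No FIRST/FOLLOW conflicts found.

Answer: No FIRST/FOLLOW conflicts.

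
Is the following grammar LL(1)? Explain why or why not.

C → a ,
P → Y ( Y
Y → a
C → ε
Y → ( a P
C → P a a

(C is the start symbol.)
No. Predict set conflict for C: { 'a' }

A grammar is LL(1) if for each non-terminal N with multiple productions, the predict sets of those productions are pairwise disjoint, where PREDICT(N → α) = (FIRST(α) \ {ε}) ∪ (FOLLOW(N) if α ⇒* ε).

Relevant sets:
  FIRST(P) = { '(', 'a' }
  FOLLOW(C) = { $ }

For C:
  PREDICT(C → a ',') = { 'a' }
  PREDICT(C → ε) = { $ }
  PREDICT(C → P a a) = { '(', 'a' }
For Y:
  PREDICT(Y → a) = { 'a' }
  PREDICT(Y → '(' a P) = { '(' }
P has a single production, so nothing to check there.

Conflict found: Predict set conflict for C: { 'a' }
The grammar is NOT LL(1).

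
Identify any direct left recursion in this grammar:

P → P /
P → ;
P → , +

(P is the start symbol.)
Direct left recursion occurs when N → N α for some non-terminal N (the right-hand side begins with the left-hand side itself).

P → P /: LEFT RECURSIVE (starts with P)
P → ;: starts with ';'
P → , +: starts with ','

The grammar has direct left recursion on: P.

Answer: Yes, P is left-recursive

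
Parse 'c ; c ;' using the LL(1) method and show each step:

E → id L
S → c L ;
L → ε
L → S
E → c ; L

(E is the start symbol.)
Stack is shown with the top on the left.

Stack    Input      Action
--------------------------
E $      c ; c ; $  output E → c ; L
c ; L $  c ; c ; $  match 'c'
; L $    ; c ; $    match ';'
L $      c ; $      output L → S
S $      c ; $      output S → c L ;
c L ; $  c ; $      match 'c'
L ; $    ; $        output L → ε
; $      ; $        match ';'
$        $          accept

The string is accepted.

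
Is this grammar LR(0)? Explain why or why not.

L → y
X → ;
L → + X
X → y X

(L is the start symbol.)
A grammar is LR(0) if no state in the canonical LR(0) collection has:
  - both a shift item (dot before a terminal) and a complete item (shift-reduce conflict), or
  - two or more complete items (reduce-reduce conflict; the accept item [L' → L .] counts as a complete item here).

Augment with L' → L and build the canonical LR(0) collection (I0 = CLOSURE({[L' → . L]}), then GOTO on every symbol after a dot until no new states appear). It has 8 states:
  I0: { [L → . + X], [L → . y], [L' → . L] }  — shift
  I1: { [L → + . X], [X → . ;], [X → . y X] }  — shift
  I2: { [L' → L .] }  — accept
  I3: { [L → y .] }  — reduce
  I4: { [X → ; .] }  — reduce
  I5: { [L → + X .] }  — reduce
  I6: { [X → . ;], [X → . y X], [X → y . X] }  — shift
  I7: { [X → y X .] }  — reduce

Every state is either a pure shift/goto state or contains exactly one complete item and nothing to shift — no conflicts. The grammar is LR(0).

Answer: Yes, the grammar is LR(0)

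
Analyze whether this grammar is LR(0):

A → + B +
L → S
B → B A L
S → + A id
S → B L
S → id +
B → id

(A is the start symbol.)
No. Shift-reduce conflict between [A → + B + .] and [B → . id]

A grammar is LR(0) if no state in the canonical LR(0) collection has:
  - both a shift item (dot before a terminal) and a complete item (shift-reduce conflict), or
  - two or more complete items (reduce-reduce conflict; the accept item [A' → A .] counts as a complete item here).

Augment with A' → A and build the canonical LR(0) collection (I0 = CLOSURE({[A' → . A]}), then GOTO on every symbol after a dot until no new states appear). It has 17 states:
  I0: { [A → . + B +], [A' → . A] }  — shift
  I1: { [A → + . B +], [B → . B A L], [B → . id] }  — shift
  I2: { [A' → A .] }  — accept
  I3: { [A → + B . +], [A → . + B +], [B → B . A L] }  — shift
  I4: { [B → id .] }  — reduce
  I5: { [A → + . B +], [A → + B + .], [B → . B A L], [B → . id] }  — shift, reduce
  I6: { [B → . B A L], [B → . id], [B → B A . L], [L → . S], [S → . + A id], [S → . B L], [S → . id +] }  — shift
  I7: { [A → . + B +], [S → + . A id] }  — shift
  I8: { [A → . + B +], [B → . B A L], [B → . id], [B → B . A L], [L → . S], [S → . + A id], [S → . B L], [S → . id +], [S → B . L] }  — shift
  I9: { [B → B A L .] }  — reduce
  I10: { [L → S .] }  — reduce
  I11: { [B → id .], [S → id . +] }  — shift, reduce
  I12: { [S → id + .] }  — reduce
  I13: { [A → + . B +], [A → . + B +], [B → . B A L], [B → . id], [S → + . A id] }  — shift
  I14: { [S → B L .] }  — reduce
  I15: { [S → + A . id] }  — shift
  I16: { [S → + A id .] }  — reduce

Conflict in state I5:
  Shift-reduce conflict between [A → + B + .] and [B → . id]
So the grammar is NOT LR(0).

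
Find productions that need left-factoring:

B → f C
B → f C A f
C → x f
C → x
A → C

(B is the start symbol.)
Yes, B has productions with common prefix 'f C'; C has productions with common prefix 'x'

Left-factoring is needed when two productions for the same non-terminal
share a common prefix on the right-hand side.

Productions for B:
  B → f C
  B → f C A f
Productions for C:
  C → x f
  C → x

Found common prefix 'f C' in productions for B
Found common prefix 'x' in productions for C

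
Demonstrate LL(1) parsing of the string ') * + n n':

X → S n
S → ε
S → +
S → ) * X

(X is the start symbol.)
LL(1) parsing maintains a stack (initially the start symbol over $) and the input. At each step: if the stack top is a terminal, match it against the current input token; if it is a non-terminal N, replace it with the RHS of M[N, lookahead] (the unique production whose predict set contains the lookahead).

Stack is shown with the top on the left.

Stack      Input        Action
------------------------------
X $        ) * + n n $  output X → S n
S n $      ) * + n n $  output S → ) * X
) * X n $  ) * + n n $  match ')'
* X n $    * + n n $    match '*'
X n $      + n n $      output X → S n
S n n $    + n n $      output S → +
+ n n $    + n n $      match '+'
n n $      n n $        match 'n'
n $        n $          match 'n'
$          $            accept

The string is accepted.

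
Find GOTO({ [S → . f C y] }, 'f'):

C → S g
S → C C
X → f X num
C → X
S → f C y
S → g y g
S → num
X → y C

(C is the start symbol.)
{ [C → . S g], [C → . X], [S → . C C], [S → . f C y], [S → . g y g], [S → . num], [S → f . C y], [X → . f X num], [X → . y C] }

GOTO(I, 'f') = CLOSURE({ [A → αX.β] : [A → α.Xβ] ∈ I, X = 'f' })

Items with dot before 'f', with the dot advanced:
  [S → . f C y] → [S → f . C y]
Closure of the advanced items:
  [S → f . C y] has the dot before C: add [C → . S g], [C → . X]
  [C → . S g] has the dot before S: add [S → . C C], [S → . f C y], [S → . g y g], [S → . num]
  [C → . X] has the dot before X: add [X → . f X num], [X → . y C]

GOTO = { [C → . S g], [C → . X], [S → . C C], [S → . f C y], [S → . g y g], [S → . num], [S → f . C y], [X → . f X num], [X → . y C] }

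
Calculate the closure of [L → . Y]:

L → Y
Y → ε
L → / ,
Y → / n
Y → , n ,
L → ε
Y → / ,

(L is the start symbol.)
Start with: [L → . Y]
  [L → . Y] has the dot before Y: add [Y → .], [Y → . / n], [Y → . , n ,], [Y → . / ,]
No further items can be added.

CLOSURE = { [L → . Y], [Y → . , n ,], [Y → . / ,], [Y → . / n], [Y → .] }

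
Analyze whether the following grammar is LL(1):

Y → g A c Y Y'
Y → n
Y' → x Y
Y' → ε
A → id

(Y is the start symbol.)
No. Predict set conflict for Y': { 'x' }

A grammar is LL(1) if for each non-terminal N with multiple productions, the predict sets of those productions are pairwise disjoint, where PREDICT(N → α) = (FIRST(α) \ {ε}) ∪ (FOLLOW(N) if α ⇒* ε).

Relevant sets:
  FOLLOW(Y') = { $, 'x' }

For Y:
  PREDICT(Y → g A c Y Y') = { 'g' }
  PREDICT(Y → n) = { 'n' }
For Y':
  PREDICT(Y' → x Y) = { 'x' }
  PREDICT(Y' → ε) = { $, 'x' }
A has a single production, so nothing to check there.

Conflict found: Predict set conflict for Y': { 'x' }
The grammar is NOT LL(1).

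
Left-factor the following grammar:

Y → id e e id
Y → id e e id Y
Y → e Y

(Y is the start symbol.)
Y → id e e id Y'
Y' → ε
Y' → Y
Y → e Y

Left-factoring transforms A → αβ₁ | αβ₂ into A → αA' and A' → β₁ | β₂
(α is the longest common prefix among the alternatives). Repeat until
no nonterminal has two alternatives with a common prefix.

Round 1: Y has alternatives sharing prefix 'id e e id'. Introduce Y': Y → id e e id Y'
  Add: Y' → ε
  Add: Y' → Y

No remaining common prefixes — done.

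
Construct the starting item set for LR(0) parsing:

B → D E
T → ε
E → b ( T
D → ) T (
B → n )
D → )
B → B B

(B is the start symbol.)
First, augment the grammar with B' → B
I₀ = CLOSURE({ [B' → . B] }):
  [B' → . B] has the dot before B: add [B → . D E], [B → . n )], [B → . B B]
  [B → . D E] has the dot before D: add [D → . ) T (], [D → . )]
No further items can be added.

I₀ = { [B → . B B], [B → . D E], [B → . n )], [B' → . B], [D → . ) T (], [D → . )] }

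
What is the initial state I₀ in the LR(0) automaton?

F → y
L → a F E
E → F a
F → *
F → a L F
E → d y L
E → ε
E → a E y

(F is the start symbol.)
First, augment the grammar with F' → F
I₀ = CLOSURE({ [F' → . F] }):
  [F' → . F] has the dot before F: add [F → . y], [F → . *], [F → . a L F]
No further items can be added.

I₀ = { [F → . *], [F → . a L F], [F → . y], [F' → . F] }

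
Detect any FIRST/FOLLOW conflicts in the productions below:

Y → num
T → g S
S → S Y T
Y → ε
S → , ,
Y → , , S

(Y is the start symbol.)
No FIRST/FOLLOW conflicts.

A FIRST/FOLLOW conflict occurs when a non-terminal N has a nullable alternative N → β (β ⇒* ε) and another alternative N → α with FIRST(α) ∩ FOLLOW(N) ≠ ∅: on such a lookahead the parser cannot decide between expanding α and letting N vanish via β.

Nullable non-terminals: Y.

Y: nullable alternative(s) Y → ε; FOLLOW(Y) = { $, 'g' }
  Y → num: FIRST \ {ε} = { 'num' } — disjoint from FOLLOW(Y)
  Y → ε: FIRST \ {ε} = { } — this is the only nullable alternative, skip
  Y → , , S: FIRST \ {ε} = { ',' } — disjoint from FOLLOW(Y)

S, T have no nullable alternative, so no FIRST/FOLLOW check is needed there.

No FIRST/FOLLOW conflicts found.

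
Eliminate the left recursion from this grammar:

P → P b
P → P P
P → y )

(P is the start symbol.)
P is directly left-recursive. The standard transformation for
  A → A α₁ | ... | A α_m | β₁ | ... | β_n
is
  A  → β₁ A' | ... | β_n A'
  A' → α₁ A' | ... | α_m A' | ε

P → y ) becomes P → y ) P'
P → P b becomes P' → b P'
P → P P becomes P' → P P'
Add P' → ε

Resulting grammar:
P → y ) P'
P' → b P'
P' → P P'
P' → ε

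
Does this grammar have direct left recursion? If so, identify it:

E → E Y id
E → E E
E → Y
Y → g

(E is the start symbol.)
Direct left recursion occurs when N → N α for some non-terminal N (the right-hand side begins with the left-hand side itself).

E → E Y id: LEFT RECURSIVE (starts with E)
E → E E: LEFT RECURSIVE (starts with E)
E → Y: starts with Y
Y → g: starts with g

The grammar has direct left recursion on: E.

Answer: Yes, E is left-recursive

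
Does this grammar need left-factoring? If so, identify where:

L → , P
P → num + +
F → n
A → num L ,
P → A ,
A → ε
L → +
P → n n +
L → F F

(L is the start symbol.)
No, left-factoring is not needed

Left-factoring is needed when two productions for the same non-terminal
share a common prefix on the right-hand side.

Productions for L:
  L → , P
  L → +
  L → F F
Productions for P:
  P → num + +
  P → A ,
  P → n n +
Productions for A:
  A → num L ,
  A → ε

No common prefixes found.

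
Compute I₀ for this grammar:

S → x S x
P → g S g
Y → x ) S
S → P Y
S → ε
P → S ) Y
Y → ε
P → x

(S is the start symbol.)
First, augment the grammar with S' → S
I₀ = CLOSURE({ [S' → . S] }):
  [S' → . S] has the dot before S: add [S → . x S x], [S → . P Y], [S → .]
  [S → . P Y] has the dot before P: add [P → . g S g], [P → . S ) Y], [P → . x]
No further items can be added.

I₀ = { [P → . S ) Y], [P → . g S g], [P → . x], [S → . P Y], [S → . x S x], [S → .], [S' → . S] }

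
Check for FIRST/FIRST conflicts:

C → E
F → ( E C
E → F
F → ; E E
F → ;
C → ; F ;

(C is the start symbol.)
FIRST sets of the non-terminals at (or reachable through a nullable prefix from) the front of some alternative:
  FIRST(E) = { '(', ';' }

Productions for C:
  C → E: FIRST = { '(', ';' }
  C → ; F ;: FIRST = { ';' }
Productions for F:
  F → ( E C: FIRST = { '(' }
  F → ; E E: FIRST = { ';' }
  F → ;: FIRST = { ';' }
E has only one production, so no FIRST/FIRST conflict is possible there.

Conflict for C: C → E and C → ; F ;
  Overlap: { ';' }
Conflict for F: F → ; E E and F → ;
  Overlap: { ';' }

Answer: Yes. C → E / C → ';' F ';' on { ';' }; F → ';' E E / F → ';' on { ';' }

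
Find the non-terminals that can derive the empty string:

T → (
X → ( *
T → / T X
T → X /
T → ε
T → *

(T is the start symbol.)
{ 'T' }

ε-productions: T → ε
So T is immediately nullable.
No further non-terminal can be added: every production for the remaining non-terminals contains a terminal or a non-nullable non-terminal.
Nullable = { 'T' }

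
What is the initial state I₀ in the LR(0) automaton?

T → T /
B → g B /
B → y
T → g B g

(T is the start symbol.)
First, augment the grammar with T' → T
I₀ = CLOSURE({ [T' → . T] }):
  [T' → . T] has the dot before T: add [T → . T /], [T → . g B g]
No further items can be added.

I₀ = { [T → . T /], [T → . g B g], [T' → . T] }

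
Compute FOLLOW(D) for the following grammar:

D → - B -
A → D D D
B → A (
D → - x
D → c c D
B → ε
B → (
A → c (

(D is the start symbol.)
{ $, '(', '-', 'c' }

D is the start symbol, so $ ∈ FOLLOW(D).
In A → D D D: D is followed by D D, add FIRST(D D) \ {ε} = { '-', 'c' }
In A → D D D: D is followed by D, add FIRST(D) \ {ε} = { '-', 'c' }
In A → D D D: D is at the end, add FOLLOW(A)
In D → c c D: D is at the end; this adds FOLLOW(D) to itself — nothing new

The FOLLOW sets referred to above (computed the same way, to a fixed point):
  FOLLOW(A) = { '(' }

Taking the union: FOLLOW(D) = { $, '(', '-', 'c' }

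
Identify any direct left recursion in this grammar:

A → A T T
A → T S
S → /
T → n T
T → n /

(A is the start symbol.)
Direct left recursion occurs when N → N α for some non-terminal N (the right-hand side begins with the left-hand side itself).

A → A T T: LEFT RECURSIVE (starts with A)
A → T S: starts with T
S → /: starts with '/'
T → n T: starts with n
T → n /: starts with n

The grammar has direct left recursion on: A.

Answer: Yes, A is left-recursive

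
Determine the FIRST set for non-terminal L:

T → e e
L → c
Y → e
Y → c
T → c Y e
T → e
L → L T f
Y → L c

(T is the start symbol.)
To compute FIRST(L), examine every production with L on the left-hand side, reading each right-hand side left to right until a non-nullable symbol is reached.

From L → c:
  - c is a terminal: add 'c' and stop
From L → L T f:
  - L is the symbol being defined: contributes nothing new
    L is not nullable, so stop

Collecting: FIRST(L) = { 'c' }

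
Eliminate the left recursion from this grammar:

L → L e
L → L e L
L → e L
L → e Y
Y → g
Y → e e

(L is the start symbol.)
L → e L L'
L → e Y L'
L' → e L'
L' → e L L'
L' → ε
Y → g
Y → e e

L is directly left-recursive. The standard transformation for
  A → A α₁ | ... | A α_m | β₁ | ... | β_n
is
  A  → β₁ A' | ... | β_n A'
  A' → α₁ A' | ... | α_m A' | ε

L → e L becomes L → e L L'
L → e Y becomes L → e Y L'
L → L e becomes L' → e L'
L → L e L becomes L' → e L L'
Add L' → ε

Productions for other non-terminals are unchanged:
  Y → g
  Y → e e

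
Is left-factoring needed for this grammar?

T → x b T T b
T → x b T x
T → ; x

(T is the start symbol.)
Yes, T has productions with common prefix 'x b T'

Left-factoring is needed when two productions for the same non-terminal
share a common prefix on the right-hand side.

Productions for T:
  T → x b T T b
  T → x b T x
  T → ; x

Found common prefix 'x b T' in productions for T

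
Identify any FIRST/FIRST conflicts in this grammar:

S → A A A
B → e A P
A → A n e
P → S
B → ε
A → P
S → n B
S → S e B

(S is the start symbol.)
Yes. S → A A A / S → n B on { 'n' }; S → A A A / S → S e B on { 'n' }; S → n B / S → S e B on { 'n' }; A → A n e / A → P on { 'n' }

A FIRST/FIRST conflict occurs when two productions N → α and N → β for the same non-terminal have FIRST(α) ∩ FIRST(β) ≠ ∅ (with ε ∈ FIRST of a nullable right-hand side, so two nullable alternatives also conflict).

FIRST sets of the non-terminals at (or reachable through a nullable prefix from) the front of some alternative:
  FIRST(A) = { 'n' }
  FIRST(S) = { 'n' }
  FIRST(P) = { 'n' }

Productions for S:
  S → A A A: FIRST = { 'n' }
  S → n B: FIRST = { 'n' }
  S → S e B: FIRST = { 'n' }
Productions for B:
  B → e A P: FIRST = { 'e' }
  B → ε: FIRST = { ε }
Productions for A:
  A → A n e: FIRST = { 'n' }
  A → P: FIRST = { 'n' }
P has only one production, so no FIRST/FIRST conflict is possible there.

Conflict for S: S → A A A and S → n B
  Overlap: { 'n' }
Conflict for S: S → A A A and S → S e B
  Overlap: { 'n' }
Conflict for S: S → n B and S → S e B
  Overlap: { 'n' }
Conflict for A: A → A n e and A → P
  Overlap: { 'n' }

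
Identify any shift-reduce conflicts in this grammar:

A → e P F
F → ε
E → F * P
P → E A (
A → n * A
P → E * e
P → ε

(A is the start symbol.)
No shift-reduce conflicts

A shift-reduce conflict occurs when an LR(0) state has both:
  - a complete (reduce) item [A → α .] (dot at the end), and
  - a shift item [B → β . c γ] (dot before a terminal).

Augment with A' → A and build the canonical LR(0) collection (I0 = CLOSURE({[A' → . A]}), then GOTO on every symbol after a dot until no new states appear). It has 16 states:
  I0: { [A → . e P F], [A → . n * A], [A' → . A] }  — shift
  I1: { [A' → A .] }  — accept
  I2: { [A → e . P F], [E → . F * P], [F → .], [P → . E * e], [P → . E A (], [P → .] }  — 2 reduces
  I3: { [A → n . * A] }  — shift
  I4: { [A → . e P F], [A → . n * A], [A → n * . A] }  — shift
  I5: { [A → n * A .] }  — reduce
  I6: { [A → . e P F], [A → . n * A], [P → E . * e], [P → E . A (] }  — shift
  I7: { [E → F . * P] }  — shift
  I8: { [A → e P . F], [F → .] }  — reduce
  I9: { [A → e P F .] }  — reduce
  I10: { [E → . F * P], [E → F * . P], [F → .], [P → . E * e], [P → . E A (], [P → .] }  — 2 reduces
  I11: { [E → F * P .] }  — reduce
  I12: { [P → E * . e] }  — shift
  I13: { [P → E A . (] }  — shift
  I14: { [P → E A ( .] }  — reduce
  I15: { [P → E * e .] }  — reduce

No state contains both a complete item and a shift item.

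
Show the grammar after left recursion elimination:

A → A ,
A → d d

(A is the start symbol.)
A → d d A'
A' → , A'
A' → ε

A is directly left-recursive. The standard transformation for
  A → A α₁ | ... | A α_m | β₁ | ... | β_n
is
  A  → β₁ A' | ... | β_n A'
  A' → α₁ A' | ... | α_m A' | ε

A → d d becomes A → d d A'
A → A , becomes A' → , A'
Add A' → ε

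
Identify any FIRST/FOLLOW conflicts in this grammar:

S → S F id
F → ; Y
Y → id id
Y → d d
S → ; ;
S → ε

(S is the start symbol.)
Yes. S → S F id with FOLLOW(S) on { ';' }; S → ';' ';' with FOLLOW(S) on { ';' }

A FIRST/FOLLOW conflict occurs when a non-terminal N has a nullable alternative N → β (β ⇒* ε) and another alternative N → α with FIRST(α) ∩ FOLLOW(N) ≠ ∅: on such a lookahead the parser cannot decide between expanding α and letting N vanish via β.

Nullable non-terminals: S.
FIRST sets used below: FIRST(S) = { ';', ε }, FIRST(F) = { ';' }

S: nullable alternative(s) S → ε; FOLLOW(S) = { $, ';' }
  S → S F id: FIRST \ {ε} = { ';' } — overlaps FOLLOW(S) on { ';' }: CONFLICT
  S → ; ;: FIRST \ {ε} = { ';' } — overlaps FOLLOW(S) on { ';' }: CONFLICT
  S → ε: FIRST \ {ε} = { } — this is the only nullable alternative, skip

F, Y have no nullable alternative, so no FIRST/FOLLOW check is needed there.

So the grammar has 2 FIRST/FOLLOW conflicts (marked CONFLICT above).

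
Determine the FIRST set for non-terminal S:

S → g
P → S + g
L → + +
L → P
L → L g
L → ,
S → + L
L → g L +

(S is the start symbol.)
{ '+', 'g' }

To compute FIRST(S), examine every production with S on the left-hand side, reading each right-hand side left to right until a non-nullable symbol is reached.

From S → g:
  - g is a terminal: add 'g' and stop
From S → + L:
  - '+' is a terminal: add '+' and stop

Collecting: FIRST(S) = { '+', 'g' }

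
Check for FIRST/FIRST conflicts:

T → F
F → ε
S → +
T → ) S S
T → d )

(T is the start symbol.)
No FIRST/FIRST conflicts.

FIRST sets of the non-terminals at (or reachable through a nullable prefix from) the front of some alternative:
  FIRST(F) = { ε }

Productions for T:
  T → F: FIRST = { ε }
  T → ) S S: FIRST = { ')' }
  T → d ): FIRST = { 'd' }
F, S have only one production, so no FIRST/FIRST conflict is possible there.

All alternatives of each non-terminal have pairwise disjoint FIRST sets.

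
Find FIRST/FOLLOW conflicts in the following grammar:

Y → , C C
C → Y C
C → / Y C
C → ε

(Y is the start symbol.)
Yes. C → Y C with FOLLOW(C) on { ',' }; C → '/' Y C with FOLLOW(C) on { '/' }

A FIRST/FOLLOW conflict occurs when a non-terminal N has a nullable alternative N → β (β ⇒* ε) and another alternative N → α with FIRST(α) ∩ FOLLOW(N) ≠ ∅: on such a lookahead the parser cannot decide between expanding α and letting N vanish via β.

Nullable non-terminals: C.
FIRST sets used below: FIRST(Y) = { ',' }

C: nullable alternative(s) C → ε; FOLLOW(C) = { $, ',', '/' }
  C → Y C: FIRST \ {ε} = { ',' } — overlaps FOLLOW(C) on { ',' }: CONFLICT
  C → / Y C: FIRST \ {ε} = { '/' } — overlaps FOLLOW(C) on { '/' }: CONFLICT
  C → ε: FIRST \ {ε} = { } — this is the only nullable alternative, skip

Y has no nullable alternative, so no FIRST/FOLLOW check is needed there.

So the grammar has 2 FIRST/FOLLOW conflicts (marked CONFLICT above).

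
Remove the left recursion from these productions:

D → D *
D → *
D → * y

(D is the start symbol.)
D → * D'
D → * y D'
D' → * D'
D' → ε

D is directly left-recursive. The standard transformation for
  A → A α₁ | ... | A α_m | β₁ | ... | β_n
is
  A  → β₁ A' | ... | β_n A'
  A' → α₁ A' | ... | α_m A' | ε

D → * becomes D → * D'
D → * y becomes D → * y D'
D → D * becomes D' → * D'
Add D' → ε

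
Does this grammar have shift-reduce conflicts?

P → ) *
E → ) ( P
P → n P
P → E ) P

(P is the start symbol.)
No shift-reduce conflicts

A shift-reduce conflict occurs when an LR(0) state has both:
  - a complete (reduce) item [A → α .] (dot at the end), and
  - a shift item [B → β . c γ] (dot before a terminal).

Augment with P' → P and build the canonical LR(0) collection (I0 = CLOSURE({[P' → . P]}), then GOTO on every symbol after a dot until no new states appear). It has 11 states:
  I0: { [E → . ) ( P], [P → . ) *], [P → . E ) P], [P → . n P], [P' → . P] }  — shift
  I1: { [E → ) . ( P], [P → ) . *] }  — shift
  I2: { [P → E . ) P] }  — shift
  I3: { [P' → P .] }  — accept
  I4: { [E → . ) ( P], [P → . ) *], [P → . E ) P], [P → . n P], [P → n . P] }  — shift
  I5: { [P → n P .] }  — reduce
  I6: { [E → . ) ( P], [P → . ) *], [P → . E ) P], [P → . n P], [P → E ) . P] }  — shift
  I7: { [P → E ) P .] }  — reduce
  I8: { [E → ) ( . P], [E → . ) ( P], [P → . ) *], [P → . E ) P], [P → . n P] }  — shift
  I9: { [P → ) * .] }  — reduce
  I10: { [E → ) ( P .] }  — reduce

No state contains both a complete item and a shift item.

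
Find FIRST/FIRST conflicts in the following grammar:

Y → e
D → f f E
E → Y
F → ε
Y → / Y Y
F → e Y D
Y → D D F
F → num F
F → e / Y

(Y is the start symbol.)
Yes. F → e Y D / F → e '/' Y on { 'e' }

FIRST sets of the non-terminals at (or reachable through a nullable prefix from) the front of some alternative:
  FIRST(D) = { 'f' }

Productions for Y:
  Y → e: FIRST = { 'e' }
  Y → / Y Y: FIRST = { '/' }
  Y → D D F: FIRST = { 'f' }
Productions for F:
  F → ε: FIRST = { ε }
  F → e Y D: FIRST = { 'e' }
  F → num F: FIRST = { 'num' }
  F → e / Y: FIRST = { 'e' }
D, E have only one production, so no FIRST/FIRST conflict is possible there.

Conflict for F: F → e Y D and F → e / Y
  Overlap: { 'e' }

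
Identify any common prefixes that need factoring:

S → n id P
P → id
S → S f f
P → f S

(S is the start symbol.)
Left-factoring is needed when two productions for the same non-terminal
share a common prefix on the right-hand side.

Productions for S:
  S → n id P
  S → S f f
Productions for P:
  P → id
  P → f S

No common prefixes found.

Answer: No, left-factoring is not needed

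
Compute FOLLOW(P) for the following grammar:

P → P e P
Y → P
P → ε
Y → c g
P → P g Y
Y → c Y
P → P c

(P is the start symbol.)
To compute FOLLOW(P), find every occurrence of P on a right-hand side N → α P β: add FIRST(β) \ {ε}, and if β is empty or nullable also add FOLLOW(N). Iterate to a fixed point.

P is the start symbol, so $ ∈ FOLLOW(P).
In P → P e P: P is followed by e P, add FIRST(e P) \ {ε} = { 'e' }
In P → P e P: P is at the end; this adds FOLLOW(P) to itself — nothing new
In Y → P: P is at the end, add FOLLOW(Y)
In P → P g Y: P is followed by g Y, add FIRST(g Y) \ {ε} = { 'g' }
In P → P c: P is followed by c, add FIRST(c) \ {ε} = { 'c' }

The FOLLOW sets referred to above (computed the same way, to a fixed point):
  FOLLOW(Y) = { $, 'c', 'e', 'g' }

Taking the union: FOLLOW(P) = { $, 'c', 'e', 'g' }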